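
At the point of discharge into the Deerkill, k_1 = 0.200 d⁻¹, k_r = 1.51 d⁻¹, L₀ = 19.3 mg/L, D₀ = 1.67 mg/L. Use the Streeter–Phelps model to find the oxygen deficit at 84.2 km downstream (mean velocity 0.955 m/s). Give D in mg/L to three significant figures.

Travel time t = x/v = 84.2 km / (0.955 m/s) = 84200 m / 0.955 m/s = 88170 s = 1.020 d.
k_1 L₀/(k_r−k_1) = 0.200×19.3/(1.51−0.200) = 3.860/1.310 = 2.947 mg/L.
e^(−k_1 t) = e^(−0.200×1.020) = 0.8154; e^(−k_r t) = e^(−1.51×1.020) = 0.2142.
D = 2.947 × (0.8154 − 0.2142) + 1.67 × 0.2142 = 1.771 + 0.3577 = 2.129 mg/L.

D ≈ 2.13 mg/L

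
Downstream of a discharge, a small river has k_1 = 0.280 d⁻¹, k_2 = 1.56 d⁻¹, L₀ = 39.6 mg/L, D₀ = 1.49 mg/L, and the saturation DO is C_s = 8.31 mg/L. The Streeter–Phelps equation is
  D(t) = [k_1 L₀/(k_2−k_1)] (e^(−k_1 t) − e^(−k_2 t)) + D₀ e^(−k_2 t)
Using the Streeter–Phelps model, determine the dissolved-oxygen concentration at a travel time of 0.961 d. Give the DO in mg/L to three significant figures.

k_1 L₀/(k_2−k_1) = 0.280×39.6/(1.56−0.280) = 11.09/1.280 = 8.663 mg/L.
e^(−k_1 t) = e^(−0.280×0.9610) = 0.7641; e^(−k_2 t) = e^(−1.56×0.9610) = 0.2233.
D = 8.663 × (0.7641 − 0.2233) + 1.49 × 0.2233 = 4.684 + 0.3327 = 5.017 mg/L.
DO = C_s − D = 8.31 − 5.017 = 3.293 mg/L.

DO ≈ 3.29 mg/L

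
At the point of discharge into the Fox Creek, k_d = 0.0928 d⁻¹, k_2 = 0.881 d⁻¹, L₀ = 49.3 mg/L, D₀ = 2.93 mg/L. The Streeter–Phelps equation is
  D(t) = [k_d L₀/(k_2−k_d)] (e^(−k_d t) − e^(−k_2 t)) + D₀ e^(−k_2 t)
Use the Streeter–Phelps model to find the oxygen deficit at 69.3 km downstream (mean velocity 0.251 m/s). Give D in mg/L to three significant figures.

Travel time t = x/v = 69.3 km / (0.251 m/s) = 69300 m / 0.251 m/s = 276100 s = 3.196 d.
k_d L₀/(k_2−k_d) = 0.0928×49.3/(0.881−0.0928) = 4.575/0.7882 = 5.804 mg/L.
e^(−k_d t) = e^(−0.0928×3.196) = 0.7434; e^(−k_2 t) = e^(−0.881×3.196) = 0.05989.
D = 5.804 × (0.7434 − 0.05989) + 2.93 × 0.05989 = 3.967 + 0.1755 = 4.143 mg/L.

D ≈ 4.14 mg/L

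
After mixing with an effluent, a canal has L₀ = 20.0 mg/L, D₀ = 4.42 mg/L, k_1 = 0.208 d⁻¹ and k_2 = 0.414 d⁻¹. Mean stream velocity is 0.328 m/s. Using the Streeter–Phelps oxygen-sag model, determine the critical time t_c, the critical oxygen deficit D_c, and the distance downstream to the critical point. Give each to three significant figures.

With k_2/k_1 = 1.990 and 1 − D₀(k_2−k_1)/(k_1 L₀) = 0.7811,
t_c = ln(1.990 × 0.7811) / (0.414 − 0.208) = ln(1.555) / 0.2060 = 0.4413/0.2060 = 2.142 d.
D_c = (k_1/k_2) L₀ e^(−k_1 t_c) = (0.208/0.414) × 20.0 × e^(−0.208×2.142) = 0.5024 × 20.0 × 0.6404 = 6.435 mg/L.
x_c = v t_c = 0.328 m/s × 2.142 d × 86400 s/d = 60710 m ≈ 60.7 km.

t_c ≈ 2.14 d; D_c ≈ 6.44 mg/L; x_c ≈ 60.7 km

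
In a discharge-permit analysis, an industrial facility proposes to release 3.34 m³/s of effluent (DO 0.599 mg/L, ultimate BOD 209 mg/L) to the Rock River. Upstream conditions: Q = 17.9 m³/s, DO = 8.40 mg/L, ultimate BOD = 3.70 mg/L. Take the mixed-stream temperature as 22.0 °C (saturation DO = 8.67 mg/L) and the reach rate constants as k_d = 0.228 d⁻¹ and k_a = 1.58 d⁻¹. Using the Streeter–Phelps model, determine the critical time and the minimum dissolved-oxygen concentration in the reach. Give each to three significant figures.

t_c ≈ 1.22 d; minimum DO ≈ 4.74 mg/L

Mixed DO = (17.9×8.40 + 3.34×0.599)/(17.9+3.34) = 152.4/21.24 = 7.173 mg/L.
Mixed L₀ = (17.9×3.70 + 3.34×209)/(21.24) = 764.3/21.24 = 35.98 mg/L.
Initial deficit D₀ = C_s − DO₀ = 8.67 − 7.173 = 1.497 mg/L.
t_c = (1/1.352) ln[(1.58/0.228)(1 − 1.497×1.352/(0.228×35.98))] = 0.7396 × ln(5.221) = 1.222 d.
D_c = (0.228/1.58) × 35.98 × e^(−0.228×1.222) = 0.1443 × 35.98 × 0.7568 = 3.930 mg/L.
Minimum DO = 8.67 − 3.930 = 4.740 mg/L.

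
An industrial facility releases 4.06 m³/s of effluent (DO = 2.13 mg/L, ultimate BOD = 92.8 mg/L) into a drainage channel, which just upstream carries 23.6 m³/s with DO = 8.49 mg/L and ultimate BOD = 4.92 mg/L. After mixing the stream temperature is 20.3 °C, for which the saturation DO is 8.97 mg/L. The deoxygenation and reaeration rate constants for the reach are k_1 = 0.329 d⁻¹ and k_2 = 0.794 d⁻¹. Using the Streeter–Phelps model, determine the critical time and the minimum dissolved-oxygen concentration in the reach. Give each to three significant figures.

t_c ≈ 1.64 d; minimum DO ≈ 4.66 mg/L

Mixed DO = (23.6×8.49 + 4.06×2.13)/(23.6+4.06) = 209.0/27.66 = 7.556 mg/L.
Mixed L₀ = (23.6×4.92 + 4.06×92.8)/(27.66) = 492.9/27.66 = 17.82 mg/L.
Initial deficit D₀ = C_s − DO₀ = 8.97 − 7.556 = 1.414 mg/L.
t_c = (1/0.4650) ln[(0.794/0.329)(1 − 1.414×0.4650/(0.329×17.82))] = 2.151 × ln(2.143) = 1.639 d.
D_c = (0.329/0.794) × 17.82 × e^(−0.329×1.639) = 0.4144 × 17.82 × 0.5832 = 4.306 mg/L.
Minimum DO = 8.97 − 4.306 = 4.664 mg/L.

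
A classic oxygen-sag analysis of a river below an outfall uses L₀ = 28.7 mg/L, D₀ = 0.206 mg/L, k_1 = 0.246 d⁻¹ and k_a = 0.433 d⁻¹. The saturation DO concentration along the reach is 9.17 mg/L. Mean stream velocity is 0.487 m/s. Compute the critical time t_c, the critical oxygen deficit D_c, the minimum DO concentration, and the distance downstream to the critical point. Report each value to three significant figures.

t_c ≈ 2.99 d; D_c ≈ 7.81 mg/L; min DO ≈ 1.36 mg/L; x_c ≈ 126 km

t_c = [1/(k_a−k_1)] ln[(k_a/k_1)(1 − D₀(k_a−k_1)/(k_1 L₀))]
= [1/(0.433−0.246)] ln[(0.433/0.246)(1 − 0.206×0.1870/(0.246×28.7))]
= (1/0.1870) ln[1.760 × 0.9945] = 5.348 × ln(1.751) = 5.348 × 0.5599 = 2.994 d.
L(t_c) = L₀ e^(−k_1 t_c) = 28.7 × 0.4787 = 13.74 mg/L, and at the critical point k_a D_c = k_1 L, so D_c = (0.246/0.433) × 13.74 = 7.806 mg/L.
Minimum DO = C_s − D_c = 9.17 − 7.806 = 1.364 mg/L.
x_c = v t_c = 0.487 m/s × 2.994 d × 86400 s/d = 126000 m ≈ 126 km.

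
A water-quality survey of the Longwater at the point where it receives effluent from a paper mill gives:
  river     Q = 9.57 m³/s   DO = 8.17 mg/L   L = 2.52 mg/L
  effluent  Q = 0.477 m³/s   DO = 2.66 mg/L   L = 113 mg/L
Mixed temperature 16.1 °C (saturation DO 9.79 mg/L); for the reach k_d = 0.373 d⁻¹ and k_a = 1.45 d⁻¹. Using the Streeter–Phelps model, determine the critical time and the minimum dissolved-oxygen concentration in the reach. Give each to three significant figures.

t_c ≈ 0.144 d; minimum DO ≈ 7.90 mg/L

Mixed DO = (9.57×8.17 + 0.477×2.66)/(9.57+0.477) = 79.46/10.05 = 7.908 mg/L.
Mixed L₀ = (9.57×2.52 + 0.477×113)/(10.05) = 78.02/10.05 = 7.765 mg/L.
Initial deficit D₀ = C_s − DO₀ = 9.79 − 7.908 = 1.882 mg/L.
t_c = (1/1.077) ln[(1.45/0.373)(1 − 1.882×1.077/(0.373×7.765))] = 0.9285 × ln(1.168) = 0.1439 d.
D_c = (0.373/1.45) × 7.765 × e^(−0.373×0.1439) = 0.2572 × 7.765 × 0.9478 = 1.893 mg/L.
Minimum DO = 9.79 − 1.893 = 7.897 mg/L.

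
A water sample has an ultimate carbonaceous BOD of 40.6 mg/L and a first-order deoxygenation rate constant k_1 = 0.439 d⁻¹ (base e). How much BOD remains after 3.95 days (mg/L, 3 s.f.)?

L_t = L₀ e^(−k_1 t) = 40.6 × e^(−0.439×3.95) = 40.6 × 0.1766 = 7.169 mg/L.

L ≈ 7.17 mg/L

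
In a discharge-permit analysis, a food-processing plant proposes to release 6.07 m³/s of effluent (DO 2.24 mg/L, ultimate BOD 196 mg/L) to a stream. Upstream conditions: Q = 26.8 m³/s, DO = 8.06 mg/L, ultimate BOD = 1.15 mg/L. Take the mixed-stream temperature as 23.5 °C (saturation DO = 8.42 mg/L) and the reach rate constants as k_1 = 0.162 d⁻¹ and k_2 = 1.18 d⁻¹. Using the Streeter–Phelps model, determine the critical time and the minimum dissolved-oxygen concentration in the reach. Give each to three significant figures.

Mixed DO = (26.8×8.06 + 6.07×2.24)/(26.8+6.07) = 229.6/32.87 = 6.985 mg/L.
Mixed L₀ = (26.8×1.15 + 6.07×196)/(32.87) = 1221/32.87 = 37.13 mg/L.
Initial deficit D₀ = C_s − DO₀ = 8.42 − 6.985 = 1.435 mg/L.
t_c = (1/1.018) ln[(1.18/0.162)(1 − 1.435×1.018/(0.162×37.13))] = 0.9823 × ln(5.515) = 1.677 d.
D_c = (0.162/1.18) × 37.13 × e^(−0.162×1.677) = 0.1373 × 37.13 × 0.7621 = 3.885 mg/L.
Minimum DO = 8.42 − 3.885 = 4.535 mg/L.

t_c ≈ 1.68 d; minimum DO ≈ 4.54 mg/L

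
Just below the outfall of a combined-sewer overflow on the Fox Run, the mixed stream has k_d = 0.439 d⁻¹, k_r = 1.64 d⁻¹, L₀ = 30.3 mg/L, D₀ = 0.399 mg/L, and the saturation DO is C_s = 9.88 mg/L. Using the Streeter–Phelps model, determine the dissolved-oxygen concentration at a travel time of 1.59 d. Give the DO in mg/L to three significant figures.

DO ≈ 5.16 mg/L

k_d L₀/(k_r−k_d) = 0.439×30.3/(1.64−0.439) = 13.30/1.201 = 11.08 mg/L.
e^(−k_d t) = e^(−0.439×1.590) = 0.4976; e^(−k_r t) = e^(−1.64×1.590) = 0.07371.
D = 11.08 × (0.4976 − 0.07371) + 0.399 × 0.07371 = 4.695 + 0.02941 = 4.724 mg/L.
DO = C_s − D = 9.88 − 4.724 = 5.156 mg/L.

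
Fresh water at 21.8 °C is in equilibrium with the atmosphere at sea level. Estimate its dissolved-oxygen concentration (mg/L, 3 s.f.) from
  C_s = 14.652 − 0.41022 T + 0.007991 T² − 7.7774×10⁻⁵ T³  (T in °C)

C_s = 14.652 − 0.41022×21.8 + 0.007991×21.8² − 7.7774×10⁻⁵×21.8³ = 8.701 mg/L.

C_s ≈ 8.70 mg/L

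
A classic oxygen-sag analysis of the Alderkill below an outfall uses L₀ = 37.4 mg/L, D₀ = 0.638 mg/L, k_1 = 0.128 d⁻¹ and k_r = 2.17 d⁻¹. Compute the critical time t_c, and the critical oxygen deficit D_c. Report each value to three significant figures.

t_c = [1/(k_r−k_1)] ln[(k_r/k_1)(1 − D₀(k_r−k_1)/(k_1 L₀))]
= [1/(2.17−0.128)] ln[(2.17/0.128)(1 − 0.638×2.042/(0.128×37.4))]
= (1/2.042) ln[16.95 × 0.7279] = 0.4897 × ln(12.34) = 0.4897 × 2.513 = 1.231 d.
L(t_c) = L₀ e^(−k_1 t_c) = 37.4 × 0.8543 = 31.95 mg/L, and at the critical point k_r D_c = k_1 L, so D_c = (0.128/2.17) × 31.95 = 1.885 mg/L.

t_c ≈ 1.23 d; D_c ≈ 1.88 mg/L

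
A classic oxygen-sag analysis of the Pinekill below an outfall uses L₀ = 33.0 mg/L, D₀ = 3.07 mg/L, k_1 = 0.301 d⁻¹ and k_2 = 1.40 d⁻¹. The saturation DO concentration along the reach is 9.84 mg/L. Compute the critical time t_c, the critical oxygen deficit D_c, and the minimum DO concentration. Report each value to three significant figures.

t_c ≈ 1.02 d; D_c ≈ 5.22 mg/L; min DO ≈ 4.62 mg/L

t_c = [1/(k_2−k_1)] ln[(k_2/k_1)(1 − D₀(k_2−k_1)/(k_1 L₀))]
= [1/(1.40−0.301)] ln[(1.40/0.301)(1 − 3.07×1.099/(0.301×33.0))]
= (1/1.099) ln[4.651 × 0.6603] = 0.9099 × ln(3.071) = 0.9099 × 1.122 = 1.021 d.
D_c = (k_1/k_2) L₀ e^(−k_1 t_c) = (0.301/1.40) × 33.0 × e^(−0.301×1.021) = 0.2150 × 33.0 × 0.7354 = 5.218 mg/L.
Minimum DO = C_s − D_c = 9.84 − 5.218 = 4.622 mg/L.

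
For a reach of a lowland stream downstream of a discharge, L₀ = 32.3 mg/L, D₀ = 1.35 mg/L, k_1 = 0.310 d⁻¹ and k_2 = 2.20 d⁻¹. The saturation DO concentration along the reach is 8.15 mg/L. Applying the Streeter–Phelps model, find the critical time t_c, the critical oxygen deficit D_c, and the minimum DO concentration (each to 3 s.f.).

At the critical point dD/dt = 0, so k_1 L₀ e^(−k_1 t) = k_2 D. Substituting D(t) from the Streeter–Phelps equation and solving for t gives
t_c = ln[(k_2/k_1)(1 − D₀(k_2−k_1)/(k_1 L₀))] / (k_2−k_1).
Here k_2−k_1 = 1.890 d⁻¹ and 1 − D₀(k_2−k_1)/(k_1 L₀) = 1 − 1.35×1.890/(0.310×32.3) = 0.7452, so
t_c = ln(7.097 × 0.7452) / 1.890 = 1.666 / 1.890 = 0.8812 d.
D_c = (k_1/k_2) L₀ e^(−k_1 t_c) = (0.310/2.20) × 32.3 × e^(−0.310×0.8812) = 0.1409 × 32.3 × 0.7610 = 3.463 mg/L.
Minimum DO = C_s − D_c = 8.15 − 3.463 = 4.687 mg/L.

t_c ≈ 0.881 d; D_c ≈ 3.46 mg/L; min DO ≈ 4.69 mg/L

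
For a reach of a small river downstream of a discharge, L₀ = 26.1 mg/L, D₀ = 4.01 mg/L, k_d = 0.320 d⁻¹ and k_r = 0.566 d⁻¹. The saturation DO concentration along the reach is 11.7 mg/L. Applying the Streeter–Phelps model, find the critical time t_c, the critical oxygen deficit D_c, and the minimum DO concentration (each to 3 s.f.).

At the critical point dD/dt = 0, so k_d L₀ e^(−k_d t) = k_r D. Substituting D(t) from the Streeter–Phelps equation and solving for t gives
t_c = ln[(k_r/k_d)(1 − D₀(k_r−k_d)/(k_d L₀))] / (k_r−k_d).
Here k_r−k_d = 0.2460 d⁻¹ and 1 − D₀(k_r−k_d)/(k_d L₀) = 1 − 4.01×0.2460/(0.320×26.1) = 0.8819, so
t_c = ln(1.769 × 0.8819) / 0.2460 = 0.4446 / 0.2460 = 1.807 d.
D_c = (k_d/k_r) L₀ e^(−k_d t_c) = (0.320/0.566) × 26.1 × e^(−0.320×1.807) = 0.5654 × 26.1 × 0.5608 = 8.276 mg/L.
Minimum DO = C_s − D_c = 11.7 − 8.276 = 3.424 mg/L.

t_c ≈ 1.81 d; D_c ≈ 8.28 mg/L; min DO ≈ 3.42 mg/L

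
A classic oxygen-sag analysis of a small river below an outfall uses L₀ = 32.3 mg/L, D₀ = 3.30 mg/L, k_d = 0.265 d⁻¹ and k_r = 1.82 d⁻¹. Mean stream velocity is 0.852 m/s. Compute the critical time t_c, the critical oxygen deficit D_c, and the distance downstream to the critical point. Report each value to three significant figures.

t_c ≈ 0.651 d; D_c ≈ 3.96 mg/L; x_c ≈ 47.9 km

At the critical point dD/dt = 0, so k_d L₀ e^(−k_d t) = k_r D. Substituting D(t) from the Streeter–Phelps equation and solving for t gives
t_c = ln[(k_r/k_d)(1 − D₀(k_r−k_d)/(k_d L₀))] / (k_r−k_d).
Here k_r−k_d = 1.555 d⁻¹ and 1 − D₀(k_r−k_d)/(k_d L₀) = 1 − 3.30×1.555/(0.265×32.3) = 0.4005, so
t_c = ln(6.868 × 0.4005) / 1.555 = 1.012 / 1.555 = 0.6507 d.
D_c = (k_d/k_r) L₀ e^(−k_d t_c) = (0.265/1.82) × 32.3 × e^(−0.265×0.6507) = 0.1456 × 32.3 × 0.8416 = 3.958 mg/L.
x_c = v t_c = 0.852 m/s × 0.6507 d × 86400 s/d = 47900 m ≈ 47.9 km.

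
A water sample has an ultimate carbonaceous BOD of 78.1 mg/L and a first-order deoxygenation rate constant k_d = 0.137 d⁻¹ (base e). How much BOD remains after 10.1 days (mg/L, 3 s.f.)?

L_t = L₀ e^(−k_d t) = 78.1 × e^(−0.137×10.1) = 78.1 × 0.2506 = 19.58 mg/L.

L ≈ 19.6 mg/L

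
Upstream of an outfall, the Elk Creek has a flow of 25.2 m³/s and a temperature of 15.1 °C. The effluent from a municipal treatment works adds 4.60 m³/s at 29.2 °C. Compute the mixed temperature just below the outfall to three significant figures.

17.3 °C

Flow-weighted mixing: C = (Q_r C_r + Q_w C_w)/(Q_r + Q_w)
= (25.2×15.1 + 4.60×29.2)/(25.2 + 4.60) = 514.8/29.80 = 17.28 °C.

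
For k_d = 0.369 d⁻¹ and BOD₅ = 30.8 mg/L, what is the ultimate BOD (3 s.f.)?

BOD₅ = L₀(1 − e^(−5k_d)) ⇒ L₀ = BOD₅ / (1 − e^(−5×0.369))
= 30.8 / (1 − 0.1580) = 30.8 / 0.8420 = 36.58 mg/L.

L₀ ≈ 36.6 mg/L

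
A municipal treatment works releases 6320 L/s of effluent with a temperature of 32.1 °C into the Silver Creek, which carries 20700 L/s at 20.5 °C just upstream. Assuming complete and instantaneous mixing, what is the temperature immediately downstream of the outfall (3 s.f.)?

Flow-weighted mixing: C = (Q_r C_r + Q_w C_w)/(Q_r + Q_w)
= (20700×20.5 + 6320×32.1)/(20700 + 6320) = 627200/27020 = 23.21 °C.

23.2 °C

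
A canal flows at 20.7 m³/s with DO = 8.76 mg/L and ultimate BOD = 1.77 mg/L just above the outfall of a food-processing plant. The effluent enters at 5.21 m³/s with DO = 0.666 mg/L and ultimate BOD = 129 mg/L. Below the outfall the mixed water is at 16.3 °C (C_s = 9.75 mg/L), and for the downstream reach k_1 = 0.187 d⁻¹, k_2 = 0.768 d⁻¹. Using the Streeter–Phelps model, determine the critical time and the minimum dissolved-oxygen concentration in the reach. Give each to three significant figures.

Mixed DO = (20.7×8.76 + 5.21×0.666)/(20.7+5.21) = 184.8/25.91 = 7.132 mg/L.
Mixed L₀ = (20.7×1.77 + 5.21×129)/(25.91) = 708.7/25.91 = 27.35 mg/L.
Initial deficit D₀ = C_s − DO₀ = 9.75 − 7.132 = 2.618 mg/L.
t_c = (1/0.5810) ln[(0.768/0.187)(1 − 2.618×0.5810/(0.187×27.35))] = 1.721 × ln(2.886) = 1.824 d.
D_c = (0.187/0.768) × 27.35 × e^(−0.187×1.824) = 0.2435 × 27.35 × 0.7110 = 4.735 mg/L.
Minimum DO = 9.75 − 4.735 = 5.015 mg/L.

t_c ≈ 1.82 d; minimum DO ≈ 5.01 mg/L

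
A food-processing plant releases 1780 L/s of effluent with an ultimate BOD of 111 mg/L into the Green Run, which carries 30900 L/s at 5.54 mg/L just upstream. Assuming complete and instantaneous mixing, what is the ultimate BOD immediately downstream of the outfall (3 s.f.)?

Flow-weighted mixing: C = (Q_r C_r + Q_w C_w)/(Q_r + Q_w)
= (30900×5.54 + 1780×111)/(30900 + 1780) = 368800/32680 = 11.28 mg/L.

11.3 mg/L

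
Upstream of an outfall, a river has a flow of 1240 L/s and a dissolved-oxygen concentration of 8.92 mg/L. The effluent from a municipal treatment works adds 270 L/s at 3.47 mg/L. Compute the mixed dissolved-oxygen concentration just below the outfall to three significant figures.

Flow-weighted mixing: C = (Q_r C_r + Q_w C_w)/(Q_r + Q_w)
= (1240×8.92 + 270×3.47)/(1240 + 270) = 12000/1510 = 7.945 mg/L.

7.95 mg/L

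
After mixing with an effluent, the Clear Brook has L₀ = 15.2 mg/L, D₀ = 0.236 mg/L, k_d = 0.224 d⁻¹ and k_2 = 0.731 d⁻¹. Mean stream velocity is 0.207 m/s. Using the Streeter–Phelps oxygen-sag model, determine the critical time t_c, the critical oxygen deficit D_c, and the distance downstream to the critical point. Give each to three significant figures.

t_c = [1/(k_2−k_d)] ln[(k_2/k_d)(1 − D₀(k_2−k_d)/(k_d L₀))]
= [1/(0.731−0.224)] ln[(0.731/0.224)(1 − 0.236×0.5070/(0.224×15.2))]
= (1/0.5070) ln[3.263 × 0.9649] = 1.972 × ln(3.149) = 1.972 × 1.147 = 2.262 d.
D_c = (k_d/k_2) L₀ e^(−k_d t_c) = (0.224/0.731) × 15.2 × e^(−0.224×2.262) = 0.3064 × 15.2 × 0.6024 = 2.806 mg/L.
x_c = v t_c = 0.207 m/s × 2.262 d × 86400 s/d = 40460 m ≈ 40.5 km.

t_c ≈ 2.26 d; D_c ≈ 2.81 mg/L; x_c ≈ 40.5 km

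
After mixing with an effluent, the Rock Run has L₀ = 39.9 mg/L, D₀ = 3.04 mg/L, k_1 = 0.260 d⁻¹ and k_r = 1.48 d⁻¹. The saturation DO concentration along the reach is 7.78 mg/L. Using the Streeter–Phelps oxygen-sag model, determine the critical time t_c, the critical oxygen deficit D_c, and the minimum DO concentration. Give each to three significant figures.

With k_r/k_1 = 5.692 and 1 − D₀(k_r−k_1)/(k_1 L₀) = 0.6425,
t_c = ln(5.692 × 0.6425) / (1.48 − 0.260) = ln(3.657) / 1.220 = 1.297/1.220 = 1.063 d.
L(t_c) = L₀ e^(−k_1 t_c) = 39.9 × 0.7585 = 30.27 mg/L, and at the critical point k_r D_c = k_1 L, so D_c = (0.260/1.48) × 30.27 = 5.317 mg/L.
Minimum DO = C_s − D_c = 7.78 − 5.317 = 2.463 mg/L.

t_c ≈ 1.06 d; D_c ≈ 5.32 mg/L; min DO ≈ 2.46 mg/L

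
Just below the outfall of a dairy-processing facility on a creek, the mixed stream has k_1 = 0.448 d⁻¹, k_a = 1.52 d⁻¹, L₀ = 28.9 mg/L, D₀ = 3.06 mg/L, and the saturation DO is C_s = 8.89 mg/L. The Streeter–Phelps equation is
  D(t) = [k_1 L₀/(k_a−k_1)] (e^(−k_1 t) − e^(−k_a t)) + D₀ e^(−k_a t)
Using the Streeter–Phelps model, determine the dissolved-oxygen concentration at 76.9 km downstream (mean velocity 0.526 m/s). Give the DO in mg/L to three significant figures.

Travel time t = x/v = 76.9 km / (0.526 m/s) = 76900 m / 0.526 m/s = 146200 s = 1.692 d.
k_1 L₀/(k_a−k_1) = 0.448×28.9/(1.52−0.448) = 12.95/1.072 = 12.08 mg/L.
e^(−k_1 t) = e^(−0.448×1.692) = 0.4686; e^(−k_a t) = e^(−1.52×1.692) = 0.07638.
D = 12.08 × (0.4686 − 0.07638) + 3.06 × 0.07638 = 4.737 + 0.2337 = 4.970 mg/L.
DO = C_s − D = 8.89 − 4.970 = 3.920 mg/L.

DO ≈ 3.92 mg/L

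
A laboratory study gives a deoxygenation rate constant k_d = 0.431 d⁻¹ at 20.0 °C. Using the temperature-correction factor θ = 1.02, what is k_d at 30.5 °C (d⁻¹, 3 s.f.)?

k_d ≈ 0.531 d⁻¹

k_d(T₂) = k_d(T₁) · θ^(T₂−T₁) = 0.431 × 1.02^(30.5−20.0)
= 0.431 × 1.02^10.5 = 0.431 × 1.231 = 0.5306 d⁻¹.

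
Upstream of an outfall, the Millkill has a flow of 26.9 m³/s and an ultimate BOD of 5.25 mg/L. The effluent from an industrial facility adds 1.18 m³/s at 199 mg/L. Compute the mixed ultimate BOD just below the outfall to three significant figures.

13.4 mg/L

Flow-weighted mixing: C = (Q_r C_r + Q_w C_w)/(Q_r + Q_w)
= (26.9×5.25 + 1.18×199)/(26.9 + 1.18) = 376.0/28.08 = 13.39 mg/L.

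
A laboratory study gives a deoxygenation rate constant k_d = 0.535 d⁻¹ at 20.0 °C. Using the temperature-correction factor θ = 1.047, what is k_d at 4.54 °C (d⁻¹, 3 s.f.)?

k_d(T₂) = k_d(T₁) · θ^(T₂−T₁) = 0.535 × 1.047^(4.54−20.0)
= 0.535 × 1.047^-15.5 = 0.535 × 0.4916 = 0.2630 d⁻¹.

k_d ≈ 0.263 d⁻¹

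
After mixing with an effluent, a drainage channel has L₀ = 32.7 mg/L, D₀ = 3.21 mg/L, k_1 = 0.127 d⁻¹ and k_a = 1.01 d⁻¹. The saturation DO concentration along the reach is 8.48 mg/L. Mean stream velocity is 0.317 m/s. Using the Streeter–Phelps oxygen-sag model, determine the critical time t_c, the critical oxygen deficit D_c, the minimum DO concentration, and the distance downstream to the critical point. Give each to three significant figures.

t_c ≈ 1.05 d; D_c ≈ 3.60 mg/L; min DO ≈ 4.88 mg/L; x_c ≈ 28.7 km

At the critical point dD/dt = 0, so k_1 L₀ e^(−k_1 t) = k_a D. Substituting D(t) from the Streeter–Phelps equation and solving for t gives
t_c = ln[(k_a/k_1)(1 − D₀(k_a−k_1)/(k_1 L₀))] / (k_a−k_1).
Here k_a−k_1 = 0.8830 d⁻¹ and 1 − D₀(k_a−k_1)/(k_1 L₀) = 1 − 3.21×0.8830/(0.127×32.7) = 0.3175, so
t_c = ln(7.953 × 0.3175) / 0.8830 = 0.9262 / 0.8830 = 1.049 d.
D_c = (k_1/k_a) L₀ e^(−k_1 t_c) = (0.127/1.01) × 32.7 × e^(−0.127×1.049) = 0.1257 × 32.7 × 0.8753 = 3.599 mg/L.
Minimum DO = C_s − D_c = 8.48 − 3.599 = 4.881 mg/L.
x_c = v t_c = 0.317 m/s × 1.049 d × 86400 s/d = 28730 m ≈ 28.7 km.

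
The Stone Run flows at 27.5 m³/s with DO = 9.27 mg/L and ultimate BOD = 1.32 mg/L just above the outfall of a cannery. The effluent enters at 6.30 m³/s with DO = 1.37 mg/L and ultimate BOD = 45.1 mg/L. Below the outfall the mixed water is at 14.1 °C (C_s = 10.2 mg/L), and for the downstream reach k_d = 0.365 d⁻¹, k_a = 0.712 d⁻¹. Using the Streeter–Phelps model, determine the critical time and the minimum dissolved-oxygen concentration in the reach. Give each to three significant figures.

t_c ≈ 1.13 d; minimum DO ≈ 6.98 mg/L

Mixed DO = (27.5×9.27 + 6.30×1.37)/(27.5+6.30) = 263.6/33.80 = 7.798 mg/L.
Mixed L₀ = (27.5×1.32 + 6.30×45.1)/(33.80) = 320.4/33.80 = 9.480 mg/L.
Initial deficit D₀ = C_s − DO₀ = 10.2 − 7.798 = 2.402 mg/L.
t_c = (1/0.3470) ln[(0.712/0.365)(1 − 2.402×0.3470/(0.365×9.480))] = 2.882 × ln(1.481) = 1.131 d.
D_c = (0.365/0.712) × 9.480 × e^(−0.365×1.131) = 0.5126 × 9.480 × 0.6617 = 3.216 mg/L.
Minimum DO = 10.2 − 3.216 = 6.984 mg/L.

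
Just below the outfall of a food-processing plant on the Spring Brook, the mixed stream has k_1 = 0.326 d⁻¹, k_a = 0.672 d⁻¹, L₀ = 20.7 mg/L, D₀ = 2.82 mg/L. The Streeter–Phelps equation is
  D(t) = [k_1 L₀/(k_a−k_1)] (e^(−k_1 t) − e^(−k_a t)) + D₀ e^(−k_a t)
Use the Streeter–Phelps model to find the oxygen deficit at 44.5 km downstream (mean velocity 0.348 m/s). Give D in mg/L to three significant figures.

D ≈ 5.87 mg/L

Travel time t = x/v = 44.5 km / (0.348 m/s) = 44500 m / 0.348 m/s = 127900 s = 1.480 d.
k_1 L₀/(k_a−k_1) = 0.326×20.7/(0.672−0.326) = 6.748/0.3460 = 19.50 mg/L.
e^(−k_1 t) = e^(−0.326×1.480) = 0.6172; e^(−k_a t) = e^(−0.672×1.480) = 0.3699.
D = 19.50 × (0.6172 − 0.3699) + 2.82 × 0.3699 = 4.824 + 1.043 = 5.868 mg/L.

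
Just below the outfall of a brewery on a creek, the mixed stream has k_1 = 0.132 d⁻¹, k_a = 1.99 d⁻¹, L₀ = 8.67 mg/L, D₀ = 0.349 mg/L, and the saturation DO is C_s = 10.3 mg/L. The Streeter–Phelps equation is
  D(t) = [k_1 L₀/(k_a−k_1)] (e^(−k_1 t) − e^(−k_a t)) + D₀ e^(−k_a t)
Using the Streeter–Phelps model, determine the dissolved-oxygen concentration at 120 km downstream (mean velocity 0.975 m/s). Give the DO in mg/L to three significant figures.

Travel time t = x/v = 120 km / (0.975 m/s) = 120000 m / 0.975 m/s = 123100 s = 1.425 d.
k_1 L₀/(k_a−k_1) = 0.132×8.67/(1.99−0.132) = 1.144/1.858 = 0.6160 mg/L.
e^(−k_1 t) = e^(−0.132×1.425) = 0.8286; e^(−k_a t) = e^(−1.99×1.425) = 0.05873.
D = 0.6160 × (0.8286 − 0.05873) + 0.349 × 0.05873 = 0.4742 + 0.02050 = 0.4947 mg/L.
DO = C_s − D = 10.3 − 0.4947 = 9.805 mg/L.

DO ≈ 9.81 mg/L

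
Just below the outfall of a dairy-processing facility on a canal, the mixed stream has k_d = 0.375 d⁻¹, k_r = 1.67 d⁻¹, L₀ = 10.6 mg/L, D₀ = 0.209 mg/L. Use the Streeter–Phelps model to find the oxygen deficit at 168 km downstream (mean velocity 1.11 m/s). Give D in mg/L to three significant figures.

D ≈ 1.44 mg/L

Travel time t = x/v = 168 km / (1.11 m/s) = 168000 m / 1.11 m/s = 151400 s = 1.752 d.
k_d L₀/(k_r−k_d) = 0.375×10.6/(1.67−0.375) = 3.975/1.295 = 3.069 mg/L.
e^(−k_d t) = e^(−0.375×1.752) = 0.5185; e^(−k_r t) = e^(−1.67×1.752) = 0.05364.
D = 3.069 × (0.5185 − 0.05364) + 0.209 × 0.05364 = 1.427 + 0.01121 = 1.438 mg/L.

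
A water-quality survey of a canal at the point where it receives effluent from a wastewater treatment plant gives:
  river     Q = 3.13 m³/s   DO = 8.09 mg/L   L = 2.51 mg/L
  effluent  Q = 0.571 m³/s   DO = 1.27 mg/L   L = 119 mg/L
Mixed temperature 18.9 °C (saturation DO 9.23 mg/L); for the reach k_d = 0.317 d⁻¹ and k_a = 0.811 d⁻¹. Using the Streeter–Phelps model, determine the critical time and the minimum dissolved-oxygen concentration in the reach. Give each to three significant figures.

t_c ≈ 1.53 d; minimum DO ≈ 4.30 mg/L

Mixed DO = (3.13×8.09 + 0.571×1.27)/(3.13+0.571) = 26.05/3.701 = 7.038 mg/L.
Mixed L₀ = (3.13×2.51 + 0.571×119)/(3.701) = 75.81/3.701 = 20.48 mg/L.
Initial deficit D₀ = C_s − DO₀ = 9.23 − 7.038 = 2.192 mg/L.
t_c = (1/0.4940) ln[(0.811/0.317)(1 − 2.192×0.4940/(0.317×20.48))] = 2.024 × ln(2.132) = 1.532 d.
D_c = (0.317/0.811) × 20.48 × e^(−0.317×1.532) = 0.3909 × 20.48 × 0.6153 = 4.926 mg/L.
Minimum DO = 9.23 − 4.926 = 4.304 mg/L.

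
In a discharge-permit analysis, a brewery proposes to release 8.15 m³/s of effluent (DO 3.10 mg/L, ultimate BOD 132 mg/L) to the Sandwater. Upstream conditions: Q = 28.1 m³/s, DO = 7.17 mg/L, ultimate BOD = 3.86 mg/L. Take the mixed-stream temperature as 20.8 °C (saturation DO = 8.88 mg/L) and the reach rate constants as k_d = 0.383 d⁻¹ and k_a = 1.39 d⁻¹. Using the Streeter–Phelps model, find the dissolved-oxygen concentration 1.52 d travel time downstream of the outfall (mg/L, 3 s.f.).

Mixed DO = (28.1×7.17 + 8.15×3.10)/(28.1+8.15) = 226.7/36.25 = 6.255 mg/L.
Mixed L₀ = (28.1×3.86 + 8.15×132)/(36.25) = 1184/36.25 = 32.67 mg/L.
Initial deficit D₀ = C_s − DO₀ = 8.88 − 6.255 = 2.625 mg/L.
D(1.52) = [0.383×32.67/(1.39−0.383)](e^(−0.383×1.52) − e^(−1.39×1.52)) + 2.625 e^(−1.39×1.52)
= 12.43 × (0.5587 − 0.1209) + 2.625 × 0.1209 = 5.757 mg/L.
DO = 8.88 − 5.757 = 3.123 mg/L.

DO ≈ 3.12 mg/L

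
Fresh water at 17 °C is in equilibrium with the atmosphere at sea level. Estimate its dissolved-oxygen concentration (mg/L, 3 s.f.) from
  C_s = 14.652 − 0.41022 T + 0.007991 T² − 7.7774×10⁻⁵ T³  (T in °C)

C_s ≈ 9.61 mg/L

C_s = 14.652 − 0.41022×17 + 0.007991×17² − 7.7774×10⁻⁵×17³ = 9.606 mg/L.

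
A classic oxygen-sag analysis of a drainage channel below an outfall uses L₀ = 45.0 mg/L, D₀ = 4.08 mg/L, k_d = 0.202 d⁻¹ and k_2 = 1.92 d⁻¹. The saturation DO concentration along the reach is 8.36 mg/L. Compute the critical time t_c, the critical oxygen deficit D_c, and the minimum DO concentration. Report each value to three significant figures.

t_c ≈ 0.452 d; D_c ≈ 4.32 mg/L; min DO ≈ 4.04 mg/L

At the critical point dD/dt = 0, so k_d L₀ e^(−k_d t) = k_2 D. Substituting D(t) from the Streeter–Phelps equation and solving for t gives
t_c = ln[(k_2/k_d)(1 − D₀(k_2−k_d)/(k_d L₀))] / (k_2−k_d).
Here k_2−k_d = 1.718 d⁻¹ and 1 − D₀(k_2−k_d)/(k_d L₀) = 1 − 4.08×1.718/(0.202×45.0) = 0.2289, so
t_c = ln(9.505 × 0.2289) / 1.718 = 0.7773 / 1.718 = 0.4524 d.
D_c = (k_d/k_2) L₀ e^(−k_d t_c) = (0.202/1.92) × 45.0 × e^(−0.202×0.4524) = 0.1052 × 45.0 × 0.9127 = 4.321 mg/L.
Minimum DO = C_s − D_c = 8.36 − 4.321 = 4.039 mg/L.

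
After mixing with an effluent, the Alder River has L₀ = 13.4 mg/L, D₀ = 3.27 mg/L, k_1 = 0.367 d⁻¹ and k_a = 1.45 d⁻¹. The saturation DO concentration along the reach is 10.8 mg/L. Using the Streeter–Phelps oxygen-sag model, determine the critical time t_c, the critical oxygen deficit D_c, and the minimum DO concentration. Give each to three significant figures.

t_c ≈ 0.0929 d; D_c ≈ 3.28 mg/L; min DO ≈ 7.52 mg/L

With k_a/k_1 = 3.951 and 1 − D₀(k_a−k_1)/(k_1 L₀) = 0.2799,
t_c = ln(3.951 × 0.2799) / (1.45 − 0.367) = ln(1.106) / 1.083 = 0.1006/1.083 = 0.09285 d.
D_c = (k_1/k_a) L₀ e^(−k_1 t_c) = (0.367/1.45) × 13.4 × e^(−0.367×0.09285) = 0.2531 × 13.4 × 0.9665 = 3.278 mg/L.
Minimum DO = C_s − D_c = 10.8 − 3.278 = 7.522 mg/L.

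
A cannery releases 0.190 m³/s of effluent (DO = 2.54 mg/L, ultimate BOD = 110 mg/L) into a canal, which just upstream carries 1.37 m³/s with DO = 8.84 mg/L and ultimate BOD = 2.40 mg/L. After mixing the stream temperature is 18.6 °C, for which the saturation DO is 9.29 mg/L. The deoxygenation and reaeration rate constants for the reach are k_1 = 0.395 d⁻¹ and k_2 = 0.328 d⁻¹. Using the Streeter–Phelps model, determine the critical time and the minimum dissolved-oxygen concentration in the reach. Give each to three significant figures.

Mixed DO = (1.37×8.84 + 0.190×2.54)/(1.37+0.190) = 12.59/1.560 = 8.073 mg/L.
Mixed L₀ = (1.37×2.40 + 0.190×110)/(1.560) = 24.19/1.560 = 15.51 mg/L.
Initial deficit D₀ = C_s − DO₀ = 9.29 − 8.073 = 1.217 mg/L.
t_c = (1/-0.06700) ln[(0.328/0.395)(1 − 1.217×-0.06700/(0.395×15.51))] = -14.93 × ln(0.8414) = 2.577 d.
D_c = (0.395/0.328) × 15.51 × e^(−0.395×2.577) = 1.204 × 15.51 × 0.3614 = 6.748 mg/L.
Minimum DO = 9.29 − 6.748 = 2.542 mg/L.

t_c ≈ 2.58 d; minimum DO ≈ 2.54 mg/L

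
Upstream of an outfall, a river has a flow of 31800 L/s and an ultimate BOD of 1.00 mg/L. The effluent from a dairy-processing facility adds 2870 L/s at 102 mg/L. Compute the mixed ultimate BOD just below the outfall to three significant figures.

9.36 mg/L

Flow-weighted mixing: C = (Q_r C_r + Q_w C_w)/(Q_r + Q_w)
= (31800×1.00 + 2870×102)/(31800 + 2870) = 324500/34670 = 9.361 mg/L.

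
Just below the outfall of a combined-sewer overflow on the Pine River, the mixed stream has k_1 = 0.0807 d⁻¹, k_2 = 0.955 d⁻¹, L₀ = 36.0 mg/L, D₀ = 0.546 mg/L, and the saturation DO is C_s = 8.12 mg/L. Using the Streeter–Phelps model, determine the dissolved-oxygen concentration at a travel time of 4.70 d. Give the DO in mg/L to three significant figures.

DO ≈ 5.88 mg/L

k_1 L₀/(k_2−k_1) = 0.0807×36.0/(0.955−0.0807) = 2.905/0.8743 = 3.323 mg/L.
e^(−k_1 t) = e^(−0.0807×4.700) = 0.6843; e^(−k_2 t) = e^(−0.955×4.700) = 0.01124.
D = 3.323 × (0.6843 − 0.01124) + 0.546 × 0.01124 = 2.237 + 0.006136 = 2.243 mg/L.
DO = C_s − D = 8.12 − 2.243 = 5.877 mg/L.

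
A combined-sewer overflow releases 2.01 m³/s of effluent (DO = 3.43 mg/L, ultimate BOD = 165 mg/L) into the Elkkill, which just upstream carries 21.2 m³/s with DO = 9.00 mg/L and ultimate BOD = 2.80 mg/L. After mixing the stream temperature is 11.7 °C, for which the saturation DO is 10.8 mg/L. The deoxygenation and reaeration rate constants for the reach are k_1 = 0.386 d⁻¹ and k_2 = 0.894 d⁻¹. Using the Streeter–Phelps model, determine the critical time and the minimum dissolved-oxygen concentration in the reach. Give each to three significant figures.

t_c ≈ 1.27 d; minimum DO ≈ 6.34 mg/L

Mixed DO = (21.2×9.00 + 2.01×3.43)/(21.2+2.01) = 197.7/23.21 = 8.518 mg/L.
Mixed L₀ = (21.2×2.80 + 2.01×165)/(23.21) = 391.0/23.21 = 16.85 mg/L.
Initial deficit D₀ = C_s − DO₀ = 10.8 − 8.518 = 2.282 mg/L.
t_c = (1/0.5080) ln[(0.894/0.386)(1 − 2.282×0.5080/(0.386×16.85))] = 1.969 × ln(1.903) = 1.267 d.
D_c = (0.386/0.894) × 16.85 × e^(−0.386×1.267) = 0.4318 × 16.85 × 0.6133 = 4.461 mg/L.
Minimum DO = 10.8 − 4.461 = 6.339 mg/L.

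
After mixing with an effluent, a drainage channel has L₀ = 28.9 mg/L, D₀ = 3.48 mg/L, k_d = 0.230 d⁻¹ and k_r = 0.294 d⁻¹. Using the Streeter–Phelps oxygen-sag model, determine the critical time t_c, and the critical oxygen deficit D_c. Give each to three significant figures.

t_c ≈ 3.30 d; D_c ≈ 10.6 mg/L

At the critical point dD/dt = 0, so k_d L₀ e^(−k_d t) = k_r D. Substituting D(t) from the Streeter–Phelps equation and solving for t gives
t_c = ln[(k_r/k_d)(1 − D₀(k_r−k_d)/(k_d L₀))] / (k_r−k_d).
Here k_r−k_d = 0.06400 d⁻¹ and 1 − D₀(k_r−k_d)/(k_d L₀) = 1 − 3.48×0.06400/(0.230×28.9) = 0.9665, so
t_c = ln(1.278 × 0.9665) / 0.06400 = 0.2114 / 0.06400 = 3.303 d.
L(t_c) = L₀ e^(−k_d t_c) = 28.9 × 0.4678 = 13.52 mg/L, and at the critical point k_r D_c = k_d L, so D_c = (0.230/0.294) × 13.52 = 10.58 mg/L.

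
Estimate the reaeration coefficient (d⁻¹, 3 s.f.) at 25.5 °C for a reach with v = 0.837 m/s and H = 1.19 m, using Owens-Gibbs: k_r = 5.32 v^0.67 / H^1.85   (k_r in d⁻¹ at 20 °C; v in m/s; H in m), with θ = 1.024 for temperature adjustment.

k_r ≈ 3.90 d⁻¹

k_r(20) = 5.32 × 0.837^0.67 / 1.19^1.85 = 5.32 × 0.8876 / 1.380 = 3.423 d⁻¹.
k_r(25.5) = 3.423 × 1.024^(25.5−20) = 3.423 × 1.139 = 3.900 d⁻¹.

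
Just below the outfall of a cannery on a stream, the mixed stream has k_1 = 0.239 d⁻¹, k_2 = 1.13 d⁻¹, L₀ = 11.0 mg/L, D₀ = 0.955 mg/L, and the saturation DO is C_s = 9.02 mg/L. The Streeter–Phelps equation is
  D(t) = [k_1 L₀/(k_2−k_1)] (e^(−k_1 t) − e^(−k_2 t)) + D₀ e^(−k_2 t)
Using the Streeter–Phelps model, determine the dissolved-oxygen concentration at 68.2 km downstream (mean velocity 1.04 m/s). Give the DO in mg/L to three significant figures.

Travel time t = x/v = 68.2 km / (1.04 m/s) = 68200 m / 1.04 m/s = 65580 s = 0.7590 d.
k_1 L₀/(k_2−k_1) = 0.239×11.0/(1.13−0.239) = 2.629/0.8910 = 2.951 mg/L.
e^(−k_1 t) = e^(−0.239×0.7590) = 0.8341; e^(−k_2 t) = e^(−1.13×0.7590) = 0.4242.
D = 2.951 × (0.8341 − 0.4242) + 0.955 × 0.4242 = 1.210 + 0.4051 = 1.615 mg/L.
DO = C_s − D = 9.02 − 1.615 = 7.405 mg/L.

DO ≈ 7.41 mg/L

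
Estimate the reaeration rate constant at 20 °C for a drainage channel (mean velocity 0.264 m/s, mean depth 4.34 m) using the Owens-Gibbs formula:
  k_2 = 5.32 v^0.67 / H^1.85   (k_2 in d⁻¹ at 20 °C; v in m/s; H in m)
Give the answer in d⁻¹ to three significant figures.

k_2 = 5.32 × 0.264^0.67 / 4.34^1.85 = 5.32 × 0.4097 / 15.11 = 0.1442 d⁻¹.

k_2 ≈ 0.144 d⁻¹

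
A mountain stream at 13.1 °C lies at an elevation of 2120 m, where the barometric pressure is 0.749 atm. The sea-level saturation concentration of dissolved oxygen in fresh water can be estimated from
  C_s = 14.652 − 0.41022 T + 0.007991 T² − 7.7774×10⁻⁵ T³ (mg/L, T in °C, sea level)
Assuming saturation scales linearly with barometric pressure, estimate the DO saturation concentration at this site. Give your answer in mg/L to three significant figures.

At sea level: C_s = 14.652 − 0.41022×13.1 + 0.007991×13.1² − 7.7774×10⁻⁵×13.1³ = 10.47 mg/L.
Pressure correction: C_s' = 10.47 × 0.749 = 7.845 mg/L.

C_s ≈ 7.85 mg/L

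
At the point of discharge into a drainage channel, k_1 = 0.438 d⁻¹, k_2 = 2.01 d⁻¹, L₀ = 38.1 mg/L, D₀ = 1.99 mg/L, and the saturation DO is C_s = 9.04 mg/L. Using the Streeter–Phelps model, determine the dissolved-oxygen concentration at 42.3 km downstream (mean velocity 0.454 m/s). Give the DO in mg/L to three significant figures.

Travel time t = x/v = 42.3 km / (0.454 m/s) = 42300 m / 0.454 m/s = 93170 s = 1.078 d.
k_1 L₀/(k_2−k_1) = 0.438×38.1/(2.01−0.438) = 16.69/1.572 = 10.62 mg/L.
e^(−k_1 t) = e^(−0.438×1.078) = 0.6235; e^(−k_2 t) = e^(−2.01×1.078) = 0.1145.
D = 10.62 × (0.6235 − 0.1145) + 1.99 × 0.1145 = 5.404 + 0.2278 = 5.632 mg/L.
DO = C_s − D = 9.04 − 5.632 = 3.408 mg/L.

DO ≈ 3.41 mg/L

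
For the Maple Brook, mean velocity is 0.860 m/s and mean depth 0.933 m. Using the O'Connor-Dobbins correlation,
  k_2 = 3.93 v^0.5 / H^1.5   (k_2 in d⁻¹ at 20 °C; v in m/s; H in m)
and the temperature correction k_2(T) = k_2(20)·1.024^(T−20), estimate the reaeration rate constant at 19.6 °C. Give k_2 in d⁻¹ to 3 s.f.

k_2(20) = 3.93 × 0.860^0.5 / 0.933^1.5 = 3.93 × 0.9274 / 0.9012 = 4.044 d⁻¹.
k_2(19.6) = 4.044 × 1.024^(19.6−20) = 4.044 × 0.9906 = 4.006 d⁻¹.

k_2 ≈ 4.01 d⁻¹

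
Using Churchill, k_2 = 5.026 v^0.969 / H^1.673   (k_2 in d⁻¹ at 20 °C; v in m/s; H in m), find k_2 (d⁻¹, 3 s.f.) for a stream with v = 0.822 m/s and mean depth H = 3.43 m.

k_2 ≈ 0.529 d⁻¹

k_2 = 5.026 × 0.822^0.969 / 3.43^1.673 = 5.026 × 0.8270 / 7.862 = 0.5287 d⁻¹.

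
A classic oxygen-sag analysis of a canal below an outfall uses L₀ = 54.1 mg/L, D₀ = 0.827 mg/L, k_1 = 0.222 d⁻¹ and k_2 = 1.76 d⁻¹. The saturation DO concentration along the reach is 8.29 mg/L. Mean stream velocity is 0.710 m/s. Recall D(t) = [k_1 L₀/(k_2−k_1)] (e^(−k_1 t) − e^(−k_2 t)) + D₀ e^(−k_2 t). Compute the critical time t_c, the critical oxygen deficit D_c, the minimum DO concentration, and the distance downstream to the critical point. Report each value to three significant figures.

t_c ≈ 1.27 d; D_c ≈ 5.14 mg/L; min DO ≈ 3.15 mg/L; x_c ≈ 78.1 km

With k_2/k_1 = 7.928 and 1 − D₀(k_2−k_1)/(k_1 L₀) = 0.8941,
t_c = ln(7.928 × 0.8941) / (1.76 − 0.222) = ln(7.088) / 1.538 = 1.958/1.538 = 1.273 d.
L(t_c) = L₀ e^(−k_1 t_c) = 54.1 × 0.7538 = 40.78 mg/L, and at the critical point k_2 D_c = k_1 L, so D_c = (0.222/1.76) × 40.78 = 5.144 mg/L.
Minimum DO = C_s − D_c = 8.29 − 5.144 = 3.146 mg/L.
x_c = v t_c = 0.710 m/s × 1.273 d × 86400 s/d = 78110 m ≈ 78.1 km.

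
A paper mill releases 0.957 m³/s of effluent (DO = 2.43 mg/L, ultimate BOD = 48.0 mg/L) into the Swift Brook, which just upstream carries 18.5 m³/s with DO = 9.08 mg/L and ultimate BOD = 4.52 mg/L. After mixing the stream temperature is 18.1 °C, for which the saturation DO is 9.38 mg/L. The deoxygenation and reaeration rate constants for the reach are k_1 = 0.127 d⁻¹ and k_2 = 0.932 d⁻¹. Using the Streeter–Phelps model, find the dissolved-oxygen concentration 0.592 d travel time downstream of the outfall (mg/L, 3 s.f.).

DO ≈ 8.65 mg/L

Mixed DO = (18.5×9.08 + 0.957×2.43)/(18.5+0.957) = 170.3/19.46 = 8.753 mg/L.
Mixed L₀ = (18.5×4.52 + 0.957×48.0)/(19.46) = 129.6/19.46 = 6.659 mg/L.
Initial deficit D₀ = C_s − DO₀ = 9.38 − 8.753 = 0.6271 mg/L.
D(0.592) = [0.127×6.659/(0.932−0.127)](e^(−0.127×0.592) − e^(−0.932×0.592)) + 0.6271 e^(−0.932×0.592)
= 1.050 × (0.9276 − 0.5759) + 0.6271 × 0.5759 = 0.7305 mg/L.
DO = 9.38 − 0.7305 = 8.649 mg/L.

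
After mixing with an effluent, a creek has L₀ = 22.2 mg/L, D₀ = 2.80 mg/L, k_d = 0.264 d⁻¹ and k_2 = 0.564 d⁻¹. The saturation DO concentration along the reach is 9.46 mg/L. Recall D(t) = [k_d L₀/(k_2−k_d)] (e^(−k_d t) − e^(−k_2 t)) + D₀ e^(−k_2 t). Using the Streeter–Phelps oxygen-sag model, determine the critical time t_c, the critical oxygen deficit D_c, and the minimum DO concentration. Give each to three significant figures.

At the critical point dD/dt = 0, so k_d L₀ e^(−k_d t) = k_2 D. Substituting D(t) from the Streeter–Phelps equation and solving for t gives
t_c = ln[(k_2/k_d)(1 − D₀(k_2−k_d)/(k_d L₀))] / (k_2−k_d).
Here k_2−k_d = 0.3000 d⁻¹ and 1 − D₀(k_2−k_d)/(k_d L₀) = 1 − 2.80×0.3000/(0.264×22.2) = 0.8567, so
t_c = ln(2.136 × 0.8567) / 0.3000 = 0.6044 / 0.3000 = 2.015 d.
L(t_c) = L₀ e^(−k_d t_c) = 22.2 × 0.5875 = 13.04 mg/L, and at the critical point k_2 D_c = k_d L, so D_c = (0.264/0.564) × 13.04 = 6.105 mg/L.
Minimum DO = C_s − D_c = 9.46 − 6.105 = 3.355 mg/L.

t_c ≈ 2.01 d; D_c ≈ 6.10 mg/L; min DO ≈ 3.36 mg/L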